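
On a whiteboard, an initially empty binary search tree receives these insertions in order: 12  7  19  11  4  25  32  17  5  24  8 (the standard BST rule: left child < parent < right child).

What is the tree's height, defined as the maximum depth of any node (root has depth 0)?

Resulting structure (node: left, right):
  12: L=7, R=19
  7: L=4, R=11
  19: L=17, R=25
  11: L=8, R=–
  4: L=–, R=5
  25: L=24, R=32
  32: L=–, R=–
  17: L=–, R=–
  5: L=–, R=–
  24: L=–, R=–
  8: L=–, R=–

The deepest node is 32 at depth 3.

3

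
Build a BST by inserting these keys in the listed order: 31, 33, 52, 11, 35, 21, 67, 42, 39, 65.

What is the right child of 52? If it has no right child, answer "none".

Insert 31: tree is empty, so 31 becomes the root.
Insert 33: 33 > 31 → go right. Place as right child of 31.
Insert 52: 52 > 31 → go right; 52 > 33 → go right. Place as right child of 33.
Insert 11: 11 < 31 → go left. Place as left child of 31.
Insert 35: 35 > 31 → go right; 35 > 33 → go right; 35 < 52 → go left. Place as left child of 52.
Insert 21: 21 < 31 → go left; 21 > 11 → go right. Place as right child of 11.
Insert 67: 67 > 31 → go right; 67 > 33 → go right; 67 > 52 → go right. Place as right child of 52.
Insert 42: 42 > 31 → go right; 42 > 33 → go right; 42 < 52 → go left; 42 > 35 → go right. Place as right child of 35.
Insert 39: 39 > 31 → go right; 39 > 33 → go right; 39 < 52 → go left; 39 > 35 → go right; 39 < 42 → go left. Place as left child of 42.
Insert 65: 65 > 31 → go right; 65 > 33 → go right; 65 > 52 → go right; 65 < 67 → go left. Place as left child of 67.

67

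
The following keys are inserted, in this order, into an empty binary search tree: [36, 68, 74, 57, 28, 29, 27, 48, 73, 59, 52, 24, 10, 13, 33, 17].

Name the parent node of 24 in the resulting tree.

Insert 36: tree is empty, so 36 becomes the root.
Insert 68: 68 > 36 → go right. Place as right child of 36.
Insert 74: 74 > 36 → go right; 74 > 68 → go right. Place as right child of 68.
Insert 57: 57 > 36 → go right; 57 < 68 → go left. Place as left child of 68.
Insert 28: 28 < 36 → go left. Place as left child of 36.
Insert 29: 29 < 36 → go left; 29 > 28 → go right. Place as right child of 28.
Insert 27: 27 < 36 → go left; 27 < 28 → go left. Place as left child of 28.
Insert 48: 48 > 36 → go right; 48 < 68 → go left; 48 < 57 → go left. Place as left child of 57.
Insert 73: 73 > 36 → go right; 73 > 68 → go right; 73 < 74 → go left. Place as left child of 74.
Insert 59: 59 > 36 → go right; 59 < 68 → go left; 59 > 57 → go right. Place as right child of 57.
Insert 52: 52 > 36 → go right; 52 < 68 → go left; 52 < 57 → go left; 52 > 48 → go right. Place as right child of 48.
Insert 24: 24 < 36 → go left; 24 < 28 → go left; 24 < 27 → go left. Place as left child of 27.
Insert 10: 10 < 36 → go left; 10 < 28 → go left; 10 < 27 → go left; 10 < 24 → go left. Place as left child of 24.
Insert 13: 13 < 36 → go left; 13 < 28 → go left; 13 < 27 → go left; 13 < 24 → go left; 13 > 10 → go right. Place as right child of 10.
Insert 33: 33 < 36 → go left; 33 > 28 → go right; 33 > 29 → go right. Place as right child of 29.
Insert 17: 17 < 36 → go left; 17 < 28 → go left; 17 < 27 → go left; 17 < 24 → go left; 17 > 10 → go right; 17 > 13 → go right. Place as right child of 13.

27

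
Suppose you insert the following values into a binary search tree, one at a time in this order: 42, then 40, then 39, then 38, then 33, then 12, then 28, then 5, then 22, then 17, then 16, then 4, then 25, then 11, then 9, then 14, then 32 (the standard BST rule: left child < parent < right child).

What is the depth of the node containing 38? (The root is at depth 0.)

3

42: root
40: left child of 42 (depth 1)
39: left child of 40 (depth 2)
38: left child of 39 (depth 3)
33: left child of 38 (depth 4)
12: left child of 33 (depth 5)
28: right child of 12 (depth 6)
5: left child of 12 (depth 6)
22: left child of 28 (depth 7)
17: left child of 22 (depth 8)
16: left child of 17 (depth 9)
4: left child of 5 (depth 7)
25: right child of 22 (depth 8)
11: right child of 5 (depth 7)
9: left child of 11 (depth 8)
14: left child of 16 (depth 10)
32: right child of 28 (depth 7)

Path to 38: 42 → 40 → 39 → 38, which is 3 edges.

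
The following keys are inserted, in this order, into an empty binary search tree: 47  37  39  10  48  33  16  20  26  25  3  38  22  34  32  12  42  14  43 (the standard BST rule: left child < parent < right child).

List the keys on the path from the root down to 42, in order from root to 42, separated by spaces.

47: root
37: left child of 47 (depth 1)
39: right child of 37 (depth 2)
10: left child of 37 (depth 2)
48: right child of 47 (depth 1)
33: right child of 10 (depth 3)
16: left child of 33 (depth 4)
20: right child of 16 (depth 5)
26: right child of 20 (depth 6)
25: left child of 26 (depth 7)
3: left child of 10 (depth 3)
38: left child of 39 (depth 3)
22: left child of 25 (depth 8)
34: right child of 33 (depth 4)
32: right child of 26 (depth 7)
12: left child of 16 (depth 5)
42: right child of 39 (depth 3)
14: right child of 12 (depth 6)
43: right child of 42 (depth 4)

47 37 39 42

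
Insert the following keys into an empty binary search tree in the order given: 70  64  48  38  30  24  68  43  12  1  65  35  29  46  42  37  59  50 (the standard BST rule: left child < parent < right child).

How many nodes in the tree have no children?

7

70: root
64: left child of 70 (depth 1)
48: left child of 64 (depth 2)
38: left child of 48 (depth 3)
30: left child of 38 (depth 4)
24: left child of 30 (depth 5)
68: right child of 64 (depth 2)
43: right child of 38 (depth 4)
12: left child of 24 (depth 6)
1: left child of 12 (depth 7)
65: left child of 68 (depth 3)
35: right child of 30 (depth 5)
29: right child of 24 (depth 6)
46: right child of 43 (depth 5)
42: left child of 43 (depth 5)
37: right child of 35 (depth 6)
59: right child of 48 (depth 3)
50: left child of 59 (depth 4)

Leaves: 1, 29, 37, 42, 46, 50, 65 — 7 in total.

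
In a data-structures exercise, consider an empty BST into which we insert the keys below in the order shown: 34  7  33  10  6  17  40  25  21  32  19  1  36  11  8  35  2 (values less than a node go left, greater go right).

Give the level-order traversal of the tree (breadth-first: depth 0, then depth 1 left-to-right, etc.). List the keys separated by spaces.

Resulting structure (node: left, right):
  34: L=7, R=40
  7: L=6, R=33
  33: L=10, R=–
  10: L=8, R=17
  6: L=1, R=–
  17: L=11, R=25
  40: L=36, R=–
  25: L=21, R=32
  21: L=19, R=–
  32: L=–, R=–
  19: L=–, R=–
  1: L=–, R=2
  36: L=35, R=–
  11: L=–, R=–
  8: L=–, R=–
  35: L=–, R=–
  2: L=–, R=–

34 7 40 6 33 36 1 10 35 2 8 17 11 25 21 32 19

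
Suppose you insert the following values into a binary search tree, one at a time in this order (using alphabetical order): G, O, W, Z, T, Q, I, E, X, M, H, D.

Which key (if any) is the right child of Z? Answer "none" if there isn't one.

none

Resulting structure (node: left, right):
  G: L=E, R=O
  O: L=I, R=W
  W: L=T, R=Z
  Z: L=X, R=–
  T: L=Q, R=–
  Q: L=–, R=–
  I: L=H, R=M
  E: L=D, R=–
  X: L=–, R=–
  M: L=–, R=–
  H: L=–, R=–
  D: L=–, R=–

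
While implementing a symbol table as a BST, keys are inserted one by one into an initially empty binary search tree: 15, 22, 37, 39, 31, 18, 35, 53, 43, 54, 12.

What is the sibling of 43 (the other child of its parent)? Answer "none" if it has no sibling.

Insert 15: tree is empty, so 15 becomes the root.
Insert 22: 22 > 15 → go right. Place as right child of 15.
Insert 37: 37 > 15 → go right; 37 > 22 → go right. Place as right child of 22.
Insert 39: 39 > 15 → go right; 39 > 22 → go right; 39 > 37 → go right. Place as right child of 37.
Insert 31: 31 > 15 → go right; 31 > 22 → go right; 31 < 37 → go left. Place as left child of 37.
Insert 18: 18 > 15 → go right; 18 < 22 → go left. Place as left child of 22.
Insert 35: 35 > 15 → go right; 35 > 22 → go right; 35 < 37 → go left; 35 > 31 → go right. Place as right child of 31.
Insert 53: 53 > 15 → go right; 53 > 22 → go right; 53 > 37 → go right; 53 > 39 → go right. Place as right child of 39.
Insert 43: 43 > 15 → go right; 43 > 22 → go right; 43 > 37 → go right; 43 > 39 → go right; 43 < 53 → go left. Place as left child of 53.
Insert 54: 54 > 15 → go right; 54 > 22 → go right; 54 > 37 → go right; 54 > 39 → go right; 54 > 53 → go right. Place as right child of 53.
Insert 12: 12 < 15 → go left. Place as left child of 15.

43's parent is 53; the other child of 53 is 54.

54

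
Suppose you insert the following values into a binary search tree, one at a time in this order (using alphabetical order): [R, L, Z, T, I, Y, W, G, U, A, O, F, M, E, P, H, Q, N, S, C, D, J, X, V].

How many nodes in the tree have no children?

Resulting structure (node: left, right):
  R: L=L, R=Z
  L: L=I, R=O
  Z: L=T, R=–
  T: L=S, R=Y
  I: L=G, R=J
  Y: L=W, R=–
  W: L=U, R=X
  G: L=A, R=H
  U: L=–, R=V
  A: L=–, R=F
  O: L=M, R=P
  F: L=E, R=–
  M: L=–, R=N
  E: L=C, R=–
  P: L=–, R=Q
  H: L=–, R=–
  Q: L=–, R=–
  N: L=–, R=–
  S: L=–, R=–
  C: L=–, R=D
  D: L=–, R=–
  J: L=–, R=–
  X: L=–, R=–
  V: L=–, R=–

Leaves: D, H, J, N, Q, S, V, X — 8 in total.

8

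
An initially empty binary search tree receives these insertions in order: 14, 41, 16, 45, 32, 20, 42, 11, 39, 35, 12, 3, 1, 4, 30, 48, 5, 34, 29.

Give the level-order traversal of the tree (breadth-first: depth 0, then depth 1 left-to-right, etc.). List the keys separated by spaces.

14 11 41 3 12 16 45 1 4 32 42 48 5 20 39 30 35 29 34

14: root
41: right child of 14 (depth 1)
16: left child of 41 (depth 2)
45: right child of 41 (depth 2)
32: right child of 16 (depth 3)
20: left child of 32 (depth 4)
42: left child of 45 (depth 3)
11: left child of 14 (depth 1)
39: right child of 32 (depth 4)
35: left child of 39 (depth 5)
12: right child of 11 (depth 2)
3: left child of 11 (depth 2)
1: left child of 3 (depth 3)
4: right child of 3 (depth 3)
30: right child of 20 (depth 5)
48: right child of 45 (depth 3)
5: right child of 4 (depth 4)
34: left child of 35 (depth 6)
29: left child of 30 (depth 6)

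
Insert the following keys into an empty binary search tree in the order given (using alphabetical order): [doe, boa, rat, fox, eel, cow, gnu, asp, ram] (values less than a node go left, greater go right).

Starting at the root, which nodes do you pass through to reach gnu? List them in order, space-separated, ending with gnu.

doe: root
boa: left child of doe (depth 1)
rat: right child of doe (depth 1)
fox: left child of rat (depth 2)
eel: left child of fox (depth 3)
cow: right child of boa (depth 2)
gnu: right child of fox (depth 3)
asp: left child of boa (depth 2)
ram: right child of gnu (depth 4)

doe rat fox gnu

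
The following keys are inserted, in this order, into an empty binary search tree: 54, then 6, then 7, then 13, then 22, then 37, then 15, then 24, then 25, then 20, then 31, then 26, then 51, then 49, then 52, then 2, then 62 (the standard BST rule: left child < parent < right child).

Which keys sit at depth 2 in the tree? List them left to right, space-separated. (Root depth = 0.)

Insert 54: tree is empty, so 54 becomes the root.
Insert 6: 6 < 54 → go left. Place as left child of 54.
Insert 7: 7 < 54 → go left; 7 > 6 → go right. Place as right child of 6.
Insert 13: 13 < 54 → go left; 13 > 6 → go right; 13 > 7 → go right. Place as right child of 7.
Insert 22: 22 < 54 → go left; 22 > 6 → go right; 22 > 7 → go right; 22 > 13 → go right. Place as right child of 13.
Insert 37: 37 < 54 → go left; 37 > 6 → go right; 37 > 7 → go right; 37 > 13 → go right; 37 > 22 → go right. Place as right child of 22.
Insert 15: 15 < 54 → go left; 15 > 6 → go right; 15 > 7 → go right; 15 > 13 → go right; 15 < 22 → go left. Place as left child of 22.
Insert 24: 24 < 54 → go left; 24 > 6 → go right; 24 > 7 → go right; 24 > 13 → go right; 24 > 22 → go right; 24 < 37 → go left. Place as left child of 37.
Insert 25: 25 < 54 → go left; 25 > 6 → go right; 25 > 7 → go right; 25 > 13 → go right; 25 > 22 → go right; 25 < 37 → go left; 25 > 24 → go right. Place as right child of 24.
Insert 20: 20 < 54 → go left; 20 > 6 → go right; 20 > 7 → go right; 20 > 13 → go right; 20 < 22 → go left; 20 > 15 → go right. Place as right child of 15.
Insert 31: 31 < 54 → go left; 31 > 6 → go right; 31 > 7 → go right; 31 > 13 → go right; 31 > 22 → go right; 31 < 37 → go left; 31 > 24 → go right; 31 > 25 → go right. Place as right child of 25.
Insert 26: 26 < 54 → go left; 26 > 6 → go right; 26 > 7 → go right; 26 > 13 → go right; 26 > 22 → go right; 26 < 37 → go left; 26 > 24 → go right; 26 > 25 → go right; 26 < 31 → go left. Place as left child of 31.
Insert 51: 51 < 54 → go left; 51 > 6 → go right; 51 > 7 → go right; 51 > 13 → go right; 51 > 22 → go right; 51 > 37 → go right. Place as right child of 37.
Insert 49: 49 < 54 → go left; 49 > 6 → go right; 49 > 7 → go right; 49 > 13 → go right; 49 > 22 → go right; 49 > 37 → go right; 49 < 51 → go left. Place as left child of 51.
Insert 52: 52 < 54 → go left; 52 > 6 → go right; 52 > 7 → go right; 52 > 13 → go right; 52 > 22 → go right; 52 > 37 → go right; 52 > 51 → go right. Place as right child of 51.
Insert 2: 2 < 54 → go left; 2 < 6 → go left. Place as left child of 6.
Insert 62: 62 > 54 → go right. Place as right child of 54.

2 7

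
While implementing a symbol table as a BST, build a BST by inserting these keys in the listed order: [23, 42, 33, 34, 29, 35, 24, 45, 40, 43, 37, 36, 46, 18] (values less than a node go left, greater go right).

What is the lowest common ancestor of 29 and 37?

Insert 23: tree is empty, so 23 becomes the root.
Insert 42: 42 > 23 → go right. Place as right child of 23.
Insert 33: 33 > 23 → go right; 33 < 42 → go left. Place as left child of 42.
Insert 34: 34 > 23 → go right; 34 < 42 → go left; 34 > 33 → go right. Place as right child of 33.
Insert 29: 29 > 23 → go right; 29 < 42 → go left; 29 < 33 → go left. Place as left child of 33.
Insert 35: 35 > 23 → go right; 35 < 42 → go left; 35 > 33 → go right; 35 > 34 → go right. Place as right child of 34.
Insert 24: 24 > 23 → go right; 24 < 42 → go left; 24 < 33 → go left; 24 < 29 → go left. Place as left child of 29.
Insert 45: 45 > 23 → go right; 45 > 42 → go right. Place as right child of 42.
Insert 40: 40 > 23 → go right; 40 < 42 → go left; 40 > 33 → go right; 40 > 34 → go right; 40 > 35 → go right. Place as right child of 35.
Insert 43: 43 > 23 → go right; 43 > 42 → go right; 43 < 45 → go left. Place as left child of 45.
Insert 37: 37 > 23 → go right; 37 < 42 → go left; 37 > 33 → go right; 37 > 34 → go right; 37 > 35 → go right; 37 < 40 → go left. Place as left child of 40.
Insert 36: 36 > 23 → go right; 36 < 42 → go left; 36 > 33 → go right; 36 > 34 → go right; 36 > 35 → go right; 36 < 40 → go left; 36 < 37 → go left. Place as left child of 37.
Insert 46: 46 > 23 → go right; 46 > 42 → go right; 46 > 45 → go right. Place as right child of 45.
Insert 18: 18 < 23 → go left. Place as left child of 23.

Path to 29: 23 → 42 → 33 → 29
Path to 37: 23 → 42 → 33 → 34 → 35 → 40 → 37
The paths share a prefix ending at 33, then split left and right.

33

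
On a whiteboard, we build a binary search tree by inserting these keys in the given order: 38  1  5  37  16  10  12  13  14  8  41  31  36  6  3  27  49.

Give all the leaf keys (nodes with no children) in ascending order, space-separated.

Insert 38: tree is empty, so 38 becomes the root.
Insert 1: 1 < 38 → go left. Place as left child of 38.
Insert 5: 5 < 38 → go left; 5 > 1 → go right. Place as right child of 1.
Insert 37: 37 < 38 → go left; 37 > 1 → go right; 37 > 5 → go right. Place as right child of 5.
Insert 16: 16 < 38 → go left; 16 > 1 → go right; 16 > 5 → go right; 16 < 37 → go left. Place as left child of 37.
Insert 10: 10 < 38 → go left; 10 > 1 → go right; 10 > 5 → go right; 10 < 37 → go left; 10 < 16 → go left. Place as left child of 16.
Insert 12: 12 < 38 → go left; 12 > 1 → go right; 12 > 5 → go right; 12 < 37 → go left; 12 < 16 → go left; 12 > 10 → go right. Place as right child of 10.
Insert 13: 13 < 38 → go left; 13 > 1 → go right; 13 > 5 → go right; 13 < 37 → go left; 13 < 16 → go left; 13 > 10 → go right; 13 > 12 → go right. Place as right child of 12.
Insert 14: 14 < 38 → go left; 14 > 1 → go right; 14 > 5 → go right; 14 < 37 → go left; 14 < 16 → go left; 14 > 10 → go right; 14 > 12 → go right; 14 > 13 → go right. Place as right child of 13.
Insert 8: 8 < 38 → go left; 8 > 1 → go right; 8 > 5 → go right; 8 < 37 → go left; 8 < 16 → go left; 8 < 10 → go left. Place as left child of 10.
Insert 41: 41 > 38 → go right. Place as right child of 38.
Insert 31: 31 < 38 → go left; 31 > 1 → go right; 31 > 5 → go right; 31 < 37 → go left; 31 > 16 → go right. Place as right child of 16.
Insert 36: 36 < 38 → go left; 36 > 1 → go right; 36 > 5 → go right; 36 < 37 → go left; 36 > 16 → go right; 36 > 31 → go right. Place as right child of 31.
Insert 6: 6 < 38 → go left; 6 > 1 → go right; 6 > 5 → go right; 6 < 37 → go left; 6 < 16 → go left; 6 < 10 → go left; 6 < 8 → go left. Place as left child of 8.
Insert 3: 3 < 38 → go left; 3 > 1 → go right; 3 < 5 → go left. Place as left child of 5.
Insert 27: 27 < 38 → go left; 27 > 1 → go right; 27 > 5 → go right; 27 < 37 → go left; 27 > 16 → go right; 27 < 31 → go left. Place as left child of 31.
Insert 49: 49 > 38 → go right; 49 > 41 → go right. Place as right child of 41.

3 6 14 27 36 49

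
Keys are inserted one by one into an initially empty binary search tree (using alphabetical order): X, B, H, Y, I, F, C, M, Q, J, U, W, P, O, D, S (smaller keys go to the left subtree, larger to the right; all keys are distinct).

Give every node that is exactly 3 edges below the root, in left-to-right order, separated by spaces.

F I

X: root
B: left child of X (depth 1)
H: right child of B (depth 2)
Y: right child of X (depth 1)
I: right child of H (depth 3)
F: left child of H (depth 3)
C: left child of F (depth 4)
M: right child of I (depth 4)
Q: right child of M (depth 5)
J: left child of M (depth 5)
U: right child of Q (depth 6)
W: right child of U (depth 7)
P: left child of Q (depth 6)
O: left child of P (depth 7)
D: right child of C (depth 5)
S: left child of U (depth 7)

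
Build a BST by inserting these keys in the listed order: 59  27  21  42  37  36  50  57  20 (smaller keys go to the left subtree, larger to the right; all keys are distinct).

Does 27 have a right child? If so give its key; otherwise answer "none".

42

Insert 59: tree is empty, so 59 becomes the root.
Insert 27: 27 < 59 → go left. Place as left child of 59.
Insert 21: 21 < 59 → go left; 21 < 27 → go left. Place as left child of 27.
Insert 42: 42 < 59 → go left; 42 > 27 → go right. Place as right child of 27.
Insert 37: 37 < 59 → go left; 37 > 27 → go right; 37 < 42 → go left. Place as left child of 42.
Insert 36: 36 < 59 → go left; 36 > 27 → go right; 36 < 42 → go left; 36 < 37 → go left. Place as left child of 37.
Insert 50: 50 < 59 → go left; 50 > 27 → go right; 50 > 42 → go right. Place as right child of 42.
Insert 57: 57 < 59 → go left; 57 > 27 → go right; 57 > 42 → go right; 57 > 50 → go right. Place as right child of 50.
Insert 20: 20 < 59 → go left; 20 < 27 → go left; 20 < 21 → go left. Place as left child of 21.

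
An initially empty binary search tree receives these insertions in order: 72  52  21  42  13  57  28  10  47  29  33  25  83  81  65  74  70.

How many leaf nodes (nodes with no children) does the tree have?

6

Insert 72: tree is empty, so 72 becomes the root.
Insert 52: 52 < 72 → go left. Place as left child of 72.
Insert 21: 21 < 72 → go left; 21 < 52 → go left. Place as left child of 52.
Insert 42: 42 < 72 → go left; 42 < 52 → go left; 42 > 21 → go right. Place as right child of 21.
Insert 13: 13 < 72 → go left; 13 < 52 → go left; 13 < 21 → go left. Place as left child of 21.
Insert 57: 57 < 72 → go left; 57 > 52 → go right. Place as right child of 52.
Insert 28: 28 < 72 → go left; 28 < 52 → go left; 28 > 21 → go right; 28 < 42 → go left. Place as left child of 42.
Insert 10: 10 < 72 → go left; 10 < 52 → go left; 10 < 21 → go left; 10 < 13 → go left. Place as left child of 13.
Insert 47: 47 < 72 → go left; 47 < 52 → go left; 47 > 21 → go right; 47 > 42 → go right. Place as right child of 42.
Insert 29: 29 < 72 → go left; 29 < 52 → go left; 29 > 21 → go right; 29 < 42 → go left; 29 > 28 → go right. Place as right child of 28.
Insert 33: 33 < 72 → go left; 33 < 52 → go left; 33 > 21 → go right; 33 < 42 → go left; 33 > 28 → go right; 33 > 29 → go right. Place as right child of 29.
Insert 25: 25 < 72 → go left; 25 < 52 → go left; 25 > 21 → go right; 25 < 42 → go left; 25 < 28 → go left. Place as left child of 28.
Insert 83: 83 > 72 → go right. Place as right child of 72.
Insert 81: 81 > 72 → go right; 81 < 83 → go left. Place as left child of 83.
Insert 65: 65 < 72 → go left; 65 > 52 → go right; 65 > 57 → go right. Place as right child of 57.
Insert 74: 74 > 72 → go right; 74 < 83 → go left; 74 < 81 → go left. Place as left child of 81.
Insert 70: 70 < 72 → go left; 70 > 52 → go right; 70 > 57 → go right; 70 > 65 → go right. Place as right child of 65.

Leaves: 10, 25, 33, 47, 70, 74 — 6 in total.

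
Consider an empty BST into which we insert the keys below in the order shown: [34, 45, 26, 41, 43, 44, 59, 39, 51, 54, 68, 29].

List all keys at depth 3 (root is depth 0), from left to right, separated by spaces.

Resulting structure (node: left, right):
  34: L=26, R=45
  45: L=41, R=59
  26: L=–, R=29
  41: L=39, R=43
  43: L=–, R=44
  44: L=–, R=–
  59: L=51, R=68
  39: L=–, R=–
  51: L=–, R=54
  54: L=–, R=–
  68: L=–, R=–
  29: L=–, R=–

39 43 51 68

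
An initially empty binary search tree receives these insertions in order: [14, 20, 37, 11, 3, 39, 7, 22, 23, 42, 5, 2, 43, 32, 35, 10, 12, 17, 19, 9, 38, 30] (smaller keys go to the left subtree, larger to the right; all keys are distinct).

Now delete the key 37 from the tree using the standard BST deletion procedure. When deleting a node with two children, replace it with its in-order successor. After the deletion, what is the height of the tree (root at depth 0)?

Resulting structure (node: left, right):
  14: L=11, R=20
  20: L=17, R=37
  37: L=22, R=39
  11: L=3, R=12
  3: L=2, R=7
  39: L=38, R=42
  7: L=5, R=10
  22: L=–, R=23
  23: L=–, R=32
  42: L=–, R=43
  5: L=–, R=–
  2: L=–, R=–
  43: L=–, R=–
  32: L=30, R=35
  35: L=–, R=–
  10: L=9, R=–
  12: L=–, R=–
  17: L=–, R=19
  19: L=–, R=–
  9: L=–, R=–
  38: L=–, R=–
  30: L=–, R=–

Delete 37 (two children — replace with in-order successor).
After deletion, deepest node is 35 at depth 6.

6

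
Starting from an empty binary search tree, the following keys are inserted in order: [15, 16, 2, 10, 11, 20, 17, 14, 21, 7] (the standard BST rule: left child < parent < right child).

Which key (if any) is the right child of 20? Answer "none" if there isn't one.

Resulting structure (node: left, right):
  15: L=2, R=16
  16: L=–, R=20
  2: L=–, R=10
  10: L=7, R=11
  11: L=–, R=14
  20: L=17, R=21
  17: L=–, R=–
  14: L=–, R=–
  21: L=–, R=–
  7: L=–, R=–

21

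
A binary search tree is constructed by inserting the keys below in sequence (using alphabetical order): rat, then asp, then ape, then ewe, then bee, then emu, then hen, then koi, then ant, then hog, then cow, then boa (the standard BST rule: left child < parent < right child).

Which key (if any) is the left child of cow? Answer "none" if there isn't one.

boa

rat: root
asp: left child of rat (depth 1)
ape: left child of asp (depth 2)
ewe: right child of asp (depth 2)
bee: left child of ewe (depth 3)
emu: right child of bee (depth 4)
hen: right child of ewe (depth 3)
koi: right child of hen (depth 4)
ant: left child of ape (depth 3)
hog: left child of koi (depth 5)
cow: left child of emu (depth 5)
boa: left child of cow (depth 6)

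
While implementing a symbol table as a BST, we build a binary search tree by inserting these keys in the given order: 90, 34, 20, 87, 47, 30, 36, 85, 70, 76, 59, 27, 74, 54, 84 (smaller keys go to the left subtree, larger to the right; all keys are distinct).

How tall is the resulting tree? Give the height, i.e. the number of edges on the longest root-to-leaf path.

Resulting structure (node: left, right):
  90: L=34, R=–
  34: L=20, R=87
  20: L=–, R=30
  87: L=47, R=–
  47: L=36, R=85
  30: L=27, R=–
  36: L=–, R=–
  85: L=70, R=–
  70: L=59, R=76
  76: L=74, R=84
  59: L=54, R=–
  27: L=–, R=–
  74: L=–, R=–
  54: L=–, R=–
  84: L=–, R=–

The deepest node is 74 at depth 7.

7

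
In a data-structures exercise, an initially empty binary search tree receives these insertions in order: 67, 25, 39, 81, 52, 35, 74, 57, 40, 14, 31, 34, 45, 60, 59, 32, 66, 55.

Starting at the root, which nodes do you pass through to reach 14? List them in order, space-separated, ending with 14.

Insert 67: tree is empty, so 67 becomes the root.
Insert 25: 25 < 67 → go left. Place as left child of 67.
Insert 39: 39 < 67 → go left; 39 > 25 → go right. Place as right child of 25.
Insert 81: 81 > 67 → go right. Place as right child of 67.
Insert 52: 52 < 67 → go left; 52 > 25 → go right; 52 > 39 → go right. Place as right child of 39.
Insert 35: 35 < 67 → go left; 35 > 25 → go right; 35 < 39 → go left. Place as left child of 39.
Insert 74: 74 > 67 → go right; 74 < 81 → go left. Place as left child of 81.
Insert 57: 57 < 67 → go left; 57 > 25 → go right; 57 > 39 → go right; 57 > 52 → go right. Place as right child of 52.
Insert 40: 40 < 67 → go left; 40 > 25 → go right; 40 > 39 → go right; 40 < 52 → go left. Place as left child of 52.
Insert 14: 14 < 67 → go left; 14 < 25 → go left. Place as left child of 25.
Insert 31: 31 < 67 → go left; 31 > 25 → go right; 31 < 39 → go left; 31 < 35 → go left. Place as left child of 35.
Insert 34: 34 < 67 → go left; 34 > 25 → go right; 34 < 39 → go left; 34 < 35 → go left; 34 > 31 → go right. Place as right child of 31.
Insert 45: 45 < 67 → go left; 45 > 25 → go right; 45 > 39 → go right; 45 < 52 → go left; 45 > 40 → go right. Place as right child of 40.
Insert 60: 60 < 67 → go left; 60 > 25 → go right; 60 > 39 → go right; 60 > 52 → go right; 60 > 57 → go right. Place as right child of 57.
Insert 59: 59 < 67 → go left; 59 > 25 → go right; 59 > 39 → go right; 59 > 52 → go right; 59 > 57 → go right; 59 < 60 → go left. Place as left child of 60.
Insert 32: 32 < 67 → go left; 32 > 25 → go right; 32 < 39 → go left; 32 < 35 → go left; 32 > 31 → go right; 32 < 34 → go left. Place as left child of 34.
Insert 66: 66 < 67 → go left; 66 > 25 → go right; 66 > 39 → go right; 66 > 52 → go right; 66 > 57 → go right; 66 > 60 → go right. Place as right child of 60.
Insert 55: 55 < 67 → go left; 55 > 25 → go right; 55 > 39 → go right; 55 > 52 → go right; 55 < 57 → go left. Place as left child of 57.

67 25 14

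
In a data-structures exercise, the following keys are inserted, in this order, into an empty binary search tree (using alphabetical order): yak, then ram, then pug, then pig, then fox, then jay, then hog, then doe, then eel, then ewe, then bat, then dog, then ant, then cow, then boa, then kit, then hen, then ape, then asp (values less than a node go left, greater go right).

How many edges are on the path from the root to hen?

7

Insert yak: tree is empty, so yak becomes the root.
Insert ram: ram < yak → go left. Place as left child of yak.
Insert pug: pug < yak → go left; pug < ram → go left. Place as left child of ram.
Insert pig: pig < yak → go left; pig < ram → go left; pig < pug → go left. Place as left child of pug.
Insert fox: fox < yak → go left; fox < ram → go left; fox < pug → go left; fox < pig → go left. Place as left child of pig.
Insert jay: jay < yak → go left; jay < ram → go left; jay < pug → go left; jay < pig → go left; jay > fox → go right. Place as right child of fox.
Insert hog: hog < yak → go left; hog < ram → go left; hog < pug → go left; hog < pig → go left; hog > fox → go right; hog < jay → go left. Place as left child of jay.
Insert doe: doe < yak → go left; doe < ram → go left; doe < pug → go left; doe < pig → go left; doe < fox → go left. Place as left child of fox.
Insert eel: eel < yak → go left; eel < ram → go left; eel < pug → go left; eel < pig → go left; eel < fox → go left; eel > doe → go right. Place as right child of doe.
Insert ewe: ewe < yak → go left; ewe < ram → go left; ewe < pug → go left; ewe < pig → go left; ewe < fox → go left; ewe > doe → go right; ewe > eel → go right. Place as right child of eel.
Insert bat: bat < yak → go left; bat < ram → go left; bat < pug → go left; bat < pig → go left; bat < fox → go left; bat < doe → go left. Place as left child of doe.
Insert dog: dog < yak → go left; dog < ram → go left; dog < pug → go left; dog < pig → go left; dog < fox → go left; dog > doe → go right; dog < eel → go left. Place as left child of eel.
Insert ant: ant < yak → go left; ant < ram → go left; ant < pug → go left; ant < pig → go left; ant < fox → go left; ant < doe → go left; ant < bat → go left. Place as left child of bat.
Insert cow: cow < yak → go left; cow < ram → go left; cow < pug → go left; cow < pig → go left; cow < fox → go left; cow < doe → go left; cow > bat → go right. Place as right child of bat.
Insert boa: boa < yak → go left; boa < ram → go left; boa < pug → go left; boa < pig → go left; boa < fox → go left; boa < doe → go left; boa > bat → go right; boa < cow → go left. Place as left child of cow.
Insert kit: kit < yak → go left; kit < ram → go left; kit < pug → go left; kit < pig → go left; kit > fox → go right; kit > jay → go right. Place as right child of jay.
Insert hen: hen < yak → go left; hen < ram → go left; hen < pug → go left; hen < pig → go left; hen > fox → go right; hen < jay → go left; hen < hog → go left. Place as left child of hog.
Insert ape: ape < yak → go left; ape < ram → go left; ape < pug → go left; ape < pig → go left; ape < fox → go left; ape < doe → go left; ape < bat → go left; ape > ant → go right. Place as right child of ant.
Insert asp: asp < yak → go left; asp < ram → go left; asp < pug → go left; asp < pig → go left; asp < fox → go left; asp < doe → go left; asp < bat → go left; asp > ant → go right; asp > ape → go right. Place as right child of ape.

Path to hen: yak → ram → pug → pig → fox → jay → hog → hen, which is 7 edges.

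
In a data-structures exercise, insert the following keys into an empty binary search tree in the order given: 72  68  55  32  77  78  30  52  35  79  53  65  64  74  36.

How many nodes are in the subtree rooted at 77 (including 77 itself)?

Insert 72: tree is empty, so 72 becomes the root.
Insert 68: 68 < 72 → go left. Place as left child of 72.
Insert 55: 55 < 72 → go left; 55 < 68 → go left. Place as left child of 68.
Insert 32: 32 < 72 → go left; 32 < 68 → go left; 32 < 55 → go left. Place as left child of 55.
Insert 77: 77 > 72 → go right. Place as right child of 72.
Insert 78: 78 > 72 → go right; 78 > 77 → go right. Place as right child of 77.
Insert 30: 30 < 72 → go left; 30 < 68 → go left; 30 < 55 → go left; 30 < 32 → go left. Place as left child of 32.
Insert 52: 52 < 72 → go left; 52 < 68 → go left; 52 < 55 → go left; 52 > 32 → go right. Place as right child of 32.
Insert 35: 35 < 72 → go left; 35 < 68 → go left; 35 < 55 → go left; 35 > 32 → go right; 35 < 52 → go left. Place as left child of 52.
Insert 79: 79 > 72 → go right; 79 > 77 → go right; 79 > 78 → go right. Place as right child of 78.
Insert 53: 53 < 72 → go left; 53 < 68 → go left; 53 < 55 → go left; 53 > 32 → go right; 53 > 52 → go right. Place as right child of 52.
Insert 65: 65 < 72 → go left; 65 < 68 → go left; 65 > 55 → go right. Place as right child of 55.
Insert 64: 64 < 72 → go left; 64 < 68 → go left; 64 > 55 → go right; 64 < 65 → go left. Place as left child of 65.
Insert 74: 74 > 72 → go right; 74 < 77 → go left. Place as left child of 77.
Insert 36: 36 < 72 → go left; 36 < 68 → go left; 36 < 55 → go left; 36 > 32 → go right; 36 < 52 → go left; 36 > 35 → go right. Place as right child of 35.

Subtree rooted at 77 contains: 77, 74, 78, 79 — 4 nodes.

4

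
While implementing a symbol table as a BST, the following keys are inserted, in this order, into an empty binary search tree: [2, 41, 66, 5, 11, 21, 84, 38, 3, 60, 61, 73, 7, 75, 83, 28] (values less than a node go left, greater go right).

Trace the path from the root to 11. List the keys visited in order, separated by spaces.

Insert 2: tree is empty, so 2 becomes the root.
Insert 41: 41 > 2 → go right. Place as right child of 2.
Insert 66: 66 > 2 → go right; 66 > 41 → go right. Place as right child of 41.
Insert 5: 5 > 2 → go right; 5 < 41 → go left. Place as left child of 41.
Insert 11: 11 > 2 → go right; 11 < 41 → go left; 11 > 5 → go right. Place as right child of 5.
Insert 21: 21 > 2 → go right; 21 < 41 → go left; 21 > 5 → go right; 21 > 11 → go right. Place as right child of 11.
Insert 84: 84 > 2 → go right; 84 > 41 → go right; 84 > 66 → go right. Place as right child of 66.
Insert 38: 38 > 2 → go right; 38 < 41 → go left; 38 > 5 → go right; 38 > 11 → go right; 38 > 21 → go right. Place as right child of 21.
Insert 3: 3 > 2 → go right; 3 < 41 → go left; 3 < 5 → go left. Place as left child of 5.
Insert 60: 60 > 2 → go right; 60 > 41 → go right; 60 < 66 → go left. Place as left child of 66.
Insert 61: 61 > 2 → go right; 61 > 41 → go right; 61 < 66 → go left; 61 > 60 → go right. Place as right child of 60.
Insert 73: 73 > 2 → go right; 73 > 41 → go right; 73 > 66 → go right; 73 < 84 → go left. Place as left child of 84.
Insert 7: 7 > 2 → go right; 7 < 41 → go left; 7 > 5 → go right; 7 < 11 → go left. Place as left child of 11.
Insert 75: 75 > 2 → go right; 75 > 41 → go right; 75 > 66 → go right; 75 < 84 → go left; 75 > 73 → go right. Place as right child of 73.
Insert 83: 83 > 2 → go right; 83 > 41 → go right; 83 > 66 → go right; 83 < 84 → go left; 83 > 73 → go right; 83 > 75 → go right. Place as right child of 75.
Insert 28: 28 > 2 → go right; 28 < 41 → go left; 28 > 5 → go right; 28 > 11 → go right; 28 > 21 → go right; 28 < 38 → go left. Place as left child of 38.

2 41 5 11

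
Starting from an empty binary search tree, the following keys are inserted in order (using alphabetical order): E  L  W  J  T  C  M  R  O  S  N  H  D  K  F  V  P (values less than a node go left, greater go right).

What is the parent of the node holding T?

W

Resulting structure (node: left, right):
  E: L=C, R=L
  L: L=J, R=W
  W: L=T, R=–
  J: L=H, R=K
  T: L=M, R=V
  C: L=–, R=D
  M: L=–, R=R
  R: L=O, R=S
  O: L=N, R=P
  S: L=–, R=–
  N: L=–, R=–
  H: L=F, R=–
  D: L=–, R=–
  K: L=–, R=–
  F: L=–, R=–
  V: L=–, R=–
  P: L=–, R=–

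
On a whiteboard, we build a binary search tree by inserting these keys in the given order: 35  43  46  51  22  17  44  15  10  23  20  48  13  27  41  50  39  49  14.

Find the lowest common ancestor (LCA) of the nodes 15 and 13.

15

35: root
43: right child of 35 (depth 1)
46: right child of 43 (depth 2)
51: right child of 46 (depth 3)
22: left child of 35 (depth 1)
17: left child of 22 (depth 2)
44: left child of 46 (depth 3)
15: left child of 17 (depth 3)
10: left child of 15 (depth 4)
23: right child of 22 (depth 2)
20: right child of 17 (depth 3)
48: left child of 51 (depth 4)
13: right child of 10 (depth 5)
27: right child of 23 (depth 3)
41: left child of 43 (depth 2)
50: right child of 48 (depth 5)
39: left child of 41 (depth 3)
49: left child of 50 (depth 6)
14: right child of 13 (depth 6)

Path to 15: 35 → 22 → 17 → 15
Path to 13: 35 → 22 → 17 → 15 → 10 → 13
15 lies on both paths and is an ancestor of the other node.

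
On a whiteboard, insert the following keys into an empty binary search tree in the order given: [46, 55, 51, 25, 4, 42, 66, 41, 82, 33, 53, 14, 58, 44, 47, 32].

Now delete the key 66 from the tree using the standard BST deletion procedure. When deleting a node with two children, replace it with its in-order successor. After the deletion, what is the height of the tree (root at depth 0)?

5

46: root
55: right child of 46 (depth 1)
51: left child of 55 (depth 2)
25: left child of 46 (depth 1)
4: left child of 25 (depth 2)
42: right child of 25 (depth 2)
66: right child of 55 (depth 2)
41: left child of 42 (depth 3)
82: right child of 66 (depth 3)
33: left child of 41 (depth 4)
53: right child of 51 (depth 3)
14: right child of 4 (depth 3)
58: left child of 66 (depth 3)
44: right child of 42 (depth 3)
47: left child of 51 (depth 3)
32: left child of 33 (depth 5)

Delete 66 (two children — replace with in-order successor).
After deletion, deepest node is 32 at depth 5.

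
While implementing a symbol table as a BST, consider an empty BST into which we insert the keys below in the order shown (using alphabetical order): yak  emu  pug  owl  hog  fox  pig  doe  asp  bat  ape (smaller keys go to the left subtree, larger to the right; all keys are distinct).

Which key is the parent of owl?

yak: root
emu: left child of yak (depth 1)
pug: right child of emu (depth 2)
owl: left child of pug (depth 3)
hog: left child of owl (depth 4)
fox: left child of hog (depth 5)
pig: right child of owl (depth 4)
doe: left child of emu (depth 2)
asp: left child of doe (depth 3)
bat: right child of asp (depth 4)
ape: left child of asp (depth 4)

pug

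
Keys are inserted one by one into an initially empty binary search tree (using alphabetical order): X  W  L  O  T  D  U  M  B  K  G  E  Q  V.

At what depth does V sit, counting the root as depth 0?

6

X: root
W: left child of X (depth 1)
L: left child of W (depth 2)
O: right child of L (depth 3)
T: right child of O (depth 4)
D: left child of L (depth 3)
U: right child of T (depth 5)
M: left child of O (depth 4)
B: left child of D (depth 4)
K: right child of D (depth 4)
G: left child of K (depth 5)
E: left child of G (depth 6)
Q: left child of T (depth 5)
V: right child of U (depth 6)

Path to V: X → W → L → O → T → U → V, which is 6 edges.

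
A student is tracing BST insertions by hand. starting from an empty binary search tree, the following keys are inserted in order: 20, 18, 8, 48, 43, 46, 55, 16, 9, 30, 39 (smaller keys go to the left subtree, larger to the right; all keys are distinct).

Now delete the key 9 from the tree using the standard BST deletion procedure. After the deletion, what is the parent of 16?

Resulting structure (node: left, right):
  20: L=18, R=48
  18: L=8, R=–
  8: L=–, R=16
  48: L=43, R=55
  43: L=30, R=46
  46: L=–, R=–
  55: L=–, R=–
  16: L=9, R=–
  9: L=–, R=–
  30: L=–, R=39
  39: L=–, R=–

Delete 9 (at most one child — splice it out).
After deletion, 16's parent is 8.

8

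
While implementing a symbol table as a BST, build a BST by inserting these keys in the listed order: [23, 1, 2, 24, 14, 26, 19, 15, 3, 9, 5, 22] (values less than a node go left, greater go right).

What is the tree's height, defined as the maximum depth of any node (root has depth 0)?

6

Insert 23: tree is empty, so 23 becomes the root.
Insert 1: 1 < 23 → go left. Place as left child of 23.
Insert 2: 2 < 23 → go left; 2 > 1 → go right. Place as right child of 1.
Insert 24: 24 > 23 → go right. Place as right child of 23.
Insert 14: 14 < 23 → go left; 14 > 1 → go right; 14 > 2 → go right. Place as right child of 2.
Insert 26: 26 > 23 → go right; 26 > 24 → go right. Place as right child of 24.
Insert 19: 19 < 23 → go left; 19 > 1 → go right; 19 > 2 → go right; 19 > 14 → go right. Place as right child of 14.
Insert 15: 15 < 23 → go left; 15 > 1 → go right; 15 > 2 → go right; 15 > 14 → go right; 15 < 19 → go left. Place as left child of 19.
Insert 3: 3 < 23 → go left; 3 > 1 → go right; 3 > 2 → go right; 3 < 14 → go left. Place as left child of 14.
Insert 9: 9 < 23 → go left; 9 > 1 → go right; 9 > 2 → go right; 9 < 14 → go left; 9 > 3 → go right. Place as right child of 3.
Insert 5: 5 < 23 → go left; 5 > 1 → go right; 5 > 2 → go right; 5 < 14 → go left; 5 > 3 → go right; 5 < 9 → go left. Place as left child of 9.
Insert 22: 22 < 23 → go left; 22 > 1 → go right; 22 > 2 → go right; 22 > 14 → go right; 22 > 19 → go right. Place as right child of 19.

The deepest node is 5 at depth 6.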